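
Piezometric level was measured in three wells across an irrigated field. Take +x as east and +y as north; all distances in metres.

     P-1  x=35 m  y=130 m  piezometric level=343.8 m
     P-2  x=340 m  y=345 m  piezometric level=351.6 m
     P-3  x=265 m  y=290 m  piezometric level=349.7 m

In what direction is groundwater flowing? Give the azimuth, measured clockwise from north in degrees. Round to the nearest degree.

Differences from P-1: to P-2 (Δx, Δy, Δh) = (305, 215, +7.8); to P-3 = (230, 160, +5.9).
Determinant of the coordinate differences = 305·160 − 230·215 = -650.
∂h/∂x = [(+7.8)·160 − (+5.9)·215] / -650 = +0.03154
∂h/∂y = [305·(+5.9) − 230·(+7.8)] / -650 = -0.008462
Flow direction (−∇h) has components (-0.03154 E, +0.008462 N).
Azimuth = atan2(E, N) = atan2(-0.03154, +0.008462) = 285.0° ≈ 285°.

285°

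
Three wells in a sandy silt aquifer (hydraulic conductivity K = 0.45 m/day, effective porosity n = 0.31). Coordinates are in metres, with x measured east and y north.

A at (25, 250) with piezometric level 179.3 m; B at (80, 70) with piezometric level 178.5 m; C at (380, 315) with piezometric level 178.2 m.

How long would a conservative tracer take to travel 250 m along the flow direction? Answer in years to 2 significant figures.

95 years

Taking A as reference: B−A = (55, -180, -0.8); C−A = (355, 65, -1.1).
Determinant of the coordinate differences = 55·65 − 355·(-180) = 67475.
∂h/∂x = [(-0.8)·65 − (-1.1)·(-180)] / 67475 = -0.003705
∂h/∂y = [55·(-1.1) − 355·(-0.8)] / 67475 = +0.003312
|∇h| = √(-0.003705² + 0.003312²) = 0.00497
Seepage velocity v = K·i/n = 0.45 × 0.00497 / 0.31 = 0.007215 m/day.
t = 250 / 0.007215 = 3.465e+04 days = 94.9 years.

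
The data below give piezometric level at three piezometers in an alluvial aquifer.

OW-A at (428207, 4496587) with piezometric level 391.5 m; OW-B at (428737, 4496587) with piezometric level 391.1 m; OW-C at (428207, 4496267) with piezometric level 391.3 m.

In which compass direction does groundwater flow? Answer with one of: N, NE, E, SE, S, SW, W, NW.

SE

∂h/∂x = (391.1 − 391.5) / (428737 − 428207) = -0.0007547
∂h/∂y = (391.3 − 391.5) / (4496267 − 4496587) = +0.0006250
Flow = −∇h = (+0.0007547 east, -0.0006250 north), which points southeast.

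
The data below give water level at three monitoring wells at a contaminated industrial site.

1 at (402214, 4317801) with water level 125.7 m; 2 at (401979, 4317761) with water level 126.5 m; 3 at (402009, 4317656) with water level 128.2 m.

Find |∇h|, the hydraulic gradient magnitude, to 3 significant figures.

0.0164

Taking 1 as reference: 2−1 = (-235, -40, +0.8); 3−1 = (-205, -145, +2.5).
Determinant of the coordinate differences = (-235)·(-145) − (-205)·(-40) = 25875.
∂h/∂x = [(+0.8)·(-145) − (+2.5)·(-40)] / 25875 = -0.0006184
∂h/∂y = [(-235)·(+2.5) − (-205)·(+0.8)] / 25875 = -0.01637
|∇h| = √(-0.0006184² + -0.01637²) = 0.01638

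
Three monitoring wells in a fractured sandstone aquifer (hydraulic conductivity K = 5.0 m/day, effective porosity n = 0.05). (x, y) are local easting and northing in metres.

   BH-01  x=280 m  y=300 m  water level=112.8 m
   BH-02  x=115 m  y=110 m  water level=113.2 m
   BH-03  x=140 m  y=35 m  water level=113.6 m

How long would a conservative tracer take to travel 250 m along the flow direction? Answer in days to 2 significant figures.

480 days

Differences from BH-01: to BH-02 (Δx, Δy, Δh) = (-165, -190, +0.4); to BH-03 = (-140, -265, +0.8).
Determinant of the coordinate differences = (-165)·(-265) − (-140)·(-190) = 17125.
∂h/∂x = [(+0.4)·(-265) − (+0.8)·(-190)] / 17125 = +0.002686
∂h/∂y = [(-165)·(+0.8) − (-140)·(+0.4)] / 17125 = -0.004438
|∇h| = √(0.002686² + -0.004438²) = 0.005188
Seepage velocity v = K·i/n = 5.0 × 0.005188 / 0.05 = 0.5188 m/day.
t = 250 / 0.5188 = 481.9 days.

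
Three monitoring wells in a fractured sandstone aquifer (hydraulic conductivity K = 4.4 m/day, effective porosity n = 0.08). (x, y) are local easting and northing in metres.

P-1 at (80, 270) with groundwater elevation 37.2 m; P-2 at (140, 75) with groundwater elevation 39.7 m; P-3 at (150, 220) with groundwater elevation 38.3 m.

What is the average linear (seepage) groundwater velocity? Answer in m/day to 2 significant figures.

Differences from P-1: to P-2 (Δx, Δy, Δh) = (60, -195, +2.5); to P-3 = (70, -50, +1.1).
Determinant of the coordinate differences = 60·(-50) − 70·(-195) = 10650.
∂h/∂x = [(+2.5)·(-50) − (+1.1)·(-195)] / 10650 = +0.008404
∂h/∂y = [60·(+1.1) − 70·(+2.5)] / 10650 = -0.01023
|∇h| = √(0.008404² + -0.01023²) = 0.01324
Seepage velocity v = K·i/n = 4.4 × 0.01324 / 0.08 = 0.7282 m/day.

0.73 m/day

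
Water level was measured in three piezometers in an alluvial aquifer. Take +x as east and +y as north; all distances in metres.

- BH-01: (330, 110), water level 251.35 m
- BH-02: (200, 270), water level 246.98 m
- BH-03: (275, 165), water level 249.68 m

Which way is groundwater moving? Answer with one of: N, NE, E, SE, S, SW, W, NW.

NW

Taking BH-01 as reference: BH-02−BH-01 = (-130, 160, -4.37); BH-03−BH-01 = (-55, 55, -1.67).
Solve a·Δx + b·Δy = Δh: det = (-130)·55 − (-55)·160 = 1650.
∂h/∂x = [(-4.37)·55 − (-1.67)·160] / 1650 = +0.01627
∂h/∂y = [(-130)·(-1.67) − (-55)·(-4.37)] / 1650 = -0.01409
Flow = −∇h = (-0.01627 east, +0.01409 north), which points northwest.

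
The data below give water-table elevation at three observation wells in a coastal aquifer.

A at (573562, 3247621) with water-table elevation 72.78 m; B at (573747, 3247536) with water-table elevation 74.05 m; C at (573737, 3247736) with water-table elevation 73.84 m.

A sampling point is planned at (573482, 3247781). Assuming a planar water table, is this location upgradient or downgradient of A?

downgradient

With h = a·x + b·y + c and A as origin, the differences give:
  185·a + (-85)·b = +1.27
  175·a + 115·b = +1.06
Eliminate b (×115 and ×(-85), subtract): 36150·a = 236.150 → a = ∂h/∂x = +0.006533
Back-substitute: b = ∂h/∂y = -0.0007234.
Head at (573482, 3247781) = 72.78 + (+0.006533)·(-80) + (-0.0007234)·(160) = 72.14 m.
That is lower than the 72.78 m at A, so the point is downgradient.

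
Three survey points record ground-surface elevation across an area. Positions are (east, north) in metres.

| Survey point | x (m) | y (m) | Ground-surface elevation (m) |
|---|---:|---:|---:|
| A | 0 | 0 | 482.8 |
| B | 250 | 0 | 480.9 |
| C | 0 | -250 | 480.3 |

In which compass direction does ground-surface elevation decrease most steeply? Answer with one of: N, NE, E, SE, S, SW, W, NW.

SE

∂z/∂x = (480.9 − 482.8) / (250 − 0) = -0.007600
∂z/∂y = (480.3 − 482.8) / (-250 − 0) = +0.01000
Steepest decrease is along −∇f = (+0.007600 E, -0.01000 N) → southeast.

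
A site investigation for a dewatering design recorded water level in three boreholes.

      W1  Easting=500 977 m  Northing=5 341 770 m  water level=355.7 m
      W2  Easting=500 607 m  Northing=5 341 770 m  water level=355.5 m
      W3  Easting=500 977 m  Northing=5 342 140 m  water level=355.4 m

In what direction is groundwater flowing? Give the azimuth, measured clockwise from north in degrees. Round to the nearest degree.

326°

∂h/∂x = (355.5 − 355.7) / (500607 − 500977) = +0.0005405
∂h/∂y = (355.4 − 355.7) / (5342140 − 5341770) = -0.0008108
Flow direction (−∇h) has components (-0.0005405 E, +0.0008108 N).
Azimuth = atan2(E, N) = atan2(-0.0005405, +0.0008108) = 326.3° ≈ 326°.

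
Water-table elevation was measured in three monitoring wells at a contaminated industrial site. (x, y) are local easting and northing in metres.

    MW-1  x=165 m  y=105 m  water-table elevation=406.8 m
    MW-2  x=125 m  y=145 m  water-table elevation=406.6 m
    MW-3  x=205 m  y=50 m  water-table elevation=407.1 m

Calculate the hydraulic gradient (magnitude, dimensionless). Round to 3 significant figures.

0.00687

With h = a·x + b·y + c and MW-1 as origin, the differences give:
  (-40)·a + 40·b = -0.2
  40·a + (-55)·b = +0.3
Eliminate b (×(-55) and ×40, subtract): 600·a = -1.00 → a = ∂h/∂x = -0.001667
Back-substitute: b = ∂h/∂y = -0.006667.
|∇h| = √(-0.001667² + -0.006667²) = 0.006872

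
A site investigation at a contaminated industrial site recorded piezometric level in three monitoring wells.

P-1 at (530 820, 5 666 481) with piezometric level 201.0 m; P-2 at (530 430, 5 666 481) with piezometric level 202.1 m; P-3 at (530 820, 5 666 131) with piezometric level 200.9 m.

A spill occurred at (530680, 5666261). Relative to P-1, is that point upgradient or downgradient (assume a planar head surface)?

∂h/∂x = (202.1 − 201.0) / (530430 − 530820) = -0.002821
∂h/∂y = (200.9 − 201.0) / (5666131 − 5666481) = +0.0002857
Head at (530680, 5666261) = 201.0 + (-0.002821)·(-140) + (+0.0002857)·(-220) = 201.33 m.
That is higher than the 201.0 m at P-1, so the point is upgradient.

upgradient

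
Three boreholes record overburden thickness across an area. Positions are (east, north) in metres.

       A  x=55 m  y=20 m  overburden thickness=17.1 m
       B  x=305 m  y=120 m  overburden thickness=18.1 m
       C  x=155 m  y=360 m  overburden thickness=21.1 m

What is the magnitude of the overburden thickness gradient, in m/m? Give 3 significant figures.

0.0120 m/m

Taking A as reference: B−A = (250, 100, +1.0); C−A = (100, 340, +4.0).
Solve a·Δx + b·Δy = Δd: det = 250·340 − 100·100 = 75000.
∂d/∂x = [(+1.0)·340 − (+4.0)·100] / 75000 = -0.0008000
∂d/∂y = [250·(+4.0) − 100·(+1.0)] / 75000 = +0.01200
|∇f| = √(-0.0008000² + 0.01200²) = 0.01203 m/m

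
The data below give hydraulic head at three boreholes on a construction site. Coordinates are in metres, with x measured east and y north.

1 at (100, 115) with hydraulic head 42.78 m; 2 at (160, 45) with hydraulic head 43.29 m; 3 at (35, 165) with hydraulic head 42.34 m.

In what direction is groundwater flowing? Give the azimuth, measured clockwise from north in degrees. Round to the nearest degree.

322°

Three-point gradient (reference 1): Δ to 2 = (60, -70, +0.51), Δ to 3 = (-65, 50, -0.44).
∂h/∂x = +0.003419, ∂h/∂y = -0.004355 (det = -1550).
Flow direction (−∇h) has components (-0.003419 E, +0.004355 N).
Azimuth = atan2(E, N) = atan2(-0.003419, +0.004355) = 321.9° ≈ 322°.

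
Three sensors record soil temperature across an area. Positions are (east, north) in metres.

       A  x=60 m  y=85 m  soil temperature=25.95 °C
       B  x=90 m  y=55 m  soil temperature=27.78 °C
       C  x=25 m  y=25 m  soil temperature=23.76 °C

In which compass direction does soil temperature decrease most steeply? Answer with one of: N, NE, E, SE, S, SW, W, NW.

W

Differences from A: to B (Δx, Δy, Δh) = (30, -30, +1.83); to C = (-35, -60, -2.19).
Solve a·Δx + b·Δy = ΔT: det = 30·(-60) − (-35)·(-30) = -2850.
∂T/∂x = [(+1.83)·(-60) − (-2.19)·(-30)] / -2850 = +0.06158
∂T/∂y = [30·(-2.19) − (-35)·(+1.83)] / -2850 = +0.0005789
Steepest decrease is along −∇f = (-0.06158 E, -0.0005789 N) → west.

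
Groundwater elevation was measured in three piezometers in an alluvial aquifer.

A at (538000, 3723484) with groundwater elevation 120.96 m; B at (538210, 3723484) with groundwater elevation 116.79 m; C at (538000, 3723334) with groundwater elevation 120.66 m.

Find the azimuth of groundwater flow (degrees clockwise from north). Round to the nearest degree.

096°

∂h/∂x = (116.79 − 120.96) / (538210 − 538000) = -0.01986
∂h/∂y = (120.66 − 120.96) / (3723334 − 3723484) = +0.002000
Flow direction (−∇h) has components (+0.01986 E, -0.002000 N).
Azimuth = atan2(E, N) = atan2(+0.01986, -0.002000) = 95.8° ≈ 096°.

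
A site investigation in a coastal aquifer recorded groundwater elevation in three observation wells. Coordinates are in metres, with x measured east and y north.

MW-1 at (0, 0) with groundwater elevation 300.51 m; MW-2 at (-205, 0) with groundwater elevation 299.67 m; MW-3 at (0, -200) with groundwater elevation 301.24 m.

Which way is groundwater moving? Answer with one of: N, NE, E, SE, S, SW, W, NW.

NW

∂h/∂x = (299.67 − 300.51) / (-205 − 0) = +0.004098
∂h/∂y = (301.24 − 300.51) / (-200 − 0) = -0.003650
Flow = −∇h = (-0.004098 east, +0.003650 north), which points northwest.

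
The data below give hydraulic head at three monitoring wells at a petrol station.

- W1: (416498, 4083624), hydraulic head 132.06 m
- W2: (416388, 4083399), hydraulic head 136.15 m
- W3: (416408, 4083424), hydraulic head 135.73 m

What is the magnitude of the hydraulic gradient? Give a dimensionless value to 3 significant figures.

0.0208

With h = a·x + b·y + c and W1 as origin, the differences give:
  (-110)·a + (-225)·b = +4.09
  (-90)·a + (-200)·b = +3.67
Eliminate b (×(-200) and ×(-225), subtract): 1750·a = 7.750 → a = ∂h/∂x = +0.004429
Back-substitute: b = ∂h/∂y = -0.02034.
|∇h| = √(0.004429² + -0.02034²) = 0.02082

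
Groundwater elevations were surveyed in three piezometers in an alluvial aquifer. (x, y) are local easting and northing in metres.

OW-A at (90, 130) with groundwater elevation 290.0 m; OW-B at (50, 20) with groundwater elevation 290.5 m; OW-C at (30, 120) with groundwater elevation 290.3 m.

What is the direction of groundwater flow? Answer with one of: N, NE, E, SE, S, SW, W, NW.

NE

Taking OW-A as reference: OW-B−OW-A = (-40, -110, +0.5); OW-C−OW-A = (-60, -10, +0.3).
Solve a·Δx + b·Δy = Δh: det = (-40)·(-10) − (-60)·(-110) = -6200.
∂h/∂x = [(+0.5)·(-10) − (+0.3)·(-110)] / -6200 = -0.004516
∂h/∂y = [(-40)·(+0.3) − (-60)·(+0.5)] / -6200 = -0.002903
Flow = −∇h = (+0.004516 east, +0.002903 north), which points northeast.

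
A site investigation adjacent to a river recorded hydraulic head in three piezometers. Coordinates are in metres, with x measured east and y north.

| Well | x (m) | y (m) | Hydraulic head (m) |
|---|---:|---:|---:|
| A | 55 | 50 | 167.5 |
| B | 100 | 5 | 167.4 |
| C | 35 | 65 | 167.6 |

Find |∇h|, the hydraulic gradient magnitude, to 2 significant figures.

0.017

Differences from A: to B (Δx, Δy, Δh) = (45, -45, -0.1); to C = (-20, 15, +0.1).
Determinant of the coordinate differences = 45·15 − (-20)·(-45) = -225.
∂h/∂x = [(-0.1)·15 − (+0.1)·(-45)] / -225 = -0.01333
∂h/∂y = [45·(+0.1) − (-20)·(-0.1)] / -225 = -0.01111
|∇h| = √(-0.01333² + -0.01111²) = 0.01735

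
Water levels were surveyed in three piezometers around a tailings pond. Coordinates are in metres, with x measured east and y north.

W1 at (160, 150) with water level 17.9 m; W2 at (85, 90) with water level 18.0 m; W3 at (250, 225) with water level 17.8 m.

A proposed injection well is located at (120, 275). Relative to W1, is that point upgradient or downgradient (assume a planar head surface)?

With h = a·x + b·y + c and W1 as origin, the differences give:
  (-75)·a + (-60)·b = +0.1
  90·a + 75·b = -0.1
Eliminate b (×75 and ×(-60), subtract): -225·a = 1.50 → a = ∂h/∂x = -0.006667
Back-substitute: b = ∂h/∂y = +0.006667.
Head at (120, 275) = 17.9 + (-0.006667)·(-40) + (+0.006667)·(125) = 19.00 m.
That is higher than the 17.9 m at W1, so the point is upgradient.

upgradient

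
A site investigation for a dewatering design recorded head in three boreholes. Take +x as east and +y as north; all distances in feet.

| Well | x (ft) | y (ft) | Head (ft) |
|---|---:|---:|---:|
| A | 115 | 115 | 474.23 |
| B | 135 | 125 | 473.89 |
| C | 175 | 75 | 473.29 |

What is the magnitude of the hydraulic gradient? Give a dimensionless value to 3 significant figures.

Taking A as reference: B−A = (20, 10, -0.34); C−A = (60, -40, -0.94).
Solve a·Δx + b·Δy = Δh: det = 20·(-40) − 60·10 = -1400.
∂h/∂x = [(-0.34)·(-40) − (-0.94)·10] / -1400 = -0.01643
∂h/∂y = [20·(-0.94) − 60·(-0.34)] / -1400 = -0.001143
|∇h| = √(-0.01643² + -0.001143²) = 0.01647

0.0165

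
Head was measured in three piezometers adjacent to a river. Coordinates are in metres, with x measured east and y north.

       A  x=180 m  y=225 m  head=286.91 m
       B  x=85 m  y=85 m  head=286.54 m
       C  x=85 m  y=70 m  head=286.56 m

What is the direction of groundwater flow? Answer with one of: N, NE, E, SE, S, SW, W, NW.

With h = a·x + b·y + c and A as origin, the differences give:
  (-95)·a + (-140)·b = -0.37
  (-95)·a + (-155)·b = -0.35
Eliminate b (×(-155) and ×(-140), subtract): 1425·a = 8.350 → a = ∂h/∂x = +0.005860
Back-substitute: b = ∂h/∂y = -0.001333.
Flow = −∇h = (-0.005860 east, +0.001333 north), which points west.

W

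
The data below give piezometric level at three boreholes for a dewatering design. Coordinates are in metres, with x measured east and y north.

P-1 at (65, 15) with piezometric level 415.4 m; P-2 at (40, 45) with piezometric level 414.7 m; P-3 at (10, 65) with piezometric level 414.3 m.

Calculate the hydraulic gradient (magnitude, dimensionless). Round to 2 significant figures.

0.028

Differences from P-1: to P-2 (Δx, Δy, Δh) = (-25, 30, -0.7); to P-3 = (-55, 50, -1.1).
Solve a·Δx + b·Δy = Δh: det = (-25)·50 − (-55)·30 = 400.
∂h/∂x = [(-0.7)·50 − (-1.1)·30] / 400 = -0.005000
∂h/∂y = [(-25)·(-1.1) − (-55)·(-0.7)] / 400 = -0.02750
|∇h| = √(-0.005000² + -0.02750²) = 0.02795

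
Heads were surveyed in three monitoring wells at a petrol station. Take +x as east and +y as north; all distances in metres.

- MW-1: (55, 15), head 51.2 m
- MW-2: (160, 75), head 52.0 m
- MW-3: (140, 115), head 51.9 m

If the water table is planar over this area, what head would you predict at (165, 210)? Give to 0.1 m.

52.2 m

Differences from MW-1: to MW-2 (Δx, Δy, Δh) = (105, 60, +0.8); to MW-3 = (85, 100, +0.7).
Solve a·Δx + b·Δy = Δh: det = 105·100 − 85·60 = 5400.
∂h/∂x = [(+0.8)·100 − (+0.7)·60] / 5400 = +0.007037
∂h/∂y = [105·(+0.7) − 85·(+0.8)] / 5400 = +0.001019
h(165, 210) = 51.2 + (+0.007037)·(110) + (+0.001019)·(195) = 51.2 +0.774 +0.199 = 52.173 m.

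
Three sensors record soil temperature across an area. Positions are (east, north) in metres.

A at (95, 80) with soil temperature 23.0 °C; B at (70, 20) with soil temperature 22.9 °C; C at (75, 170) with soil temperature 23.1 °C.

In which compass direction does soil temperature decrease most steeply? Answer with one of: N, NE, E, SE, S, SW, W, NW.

Taking A as reference: B−A = (-25, -60, -0.1); C−A = (-20, 90, +0.1).
Determinant of the coordinate differences = (-25)·90 − (-20)·(-60) = -3450.
∂T/∂x = [(-0.1)·90 − (+0.1)·(-60)] / -3450 = +0.0008696
∂T/∂y = [(-25)·(+0.1) − (-20)·(-0.1)] / -3450 = +0.001304
Steepest decrease is along −∇f = (-0.0008696 E, -0.001304 N) → southwest.

SW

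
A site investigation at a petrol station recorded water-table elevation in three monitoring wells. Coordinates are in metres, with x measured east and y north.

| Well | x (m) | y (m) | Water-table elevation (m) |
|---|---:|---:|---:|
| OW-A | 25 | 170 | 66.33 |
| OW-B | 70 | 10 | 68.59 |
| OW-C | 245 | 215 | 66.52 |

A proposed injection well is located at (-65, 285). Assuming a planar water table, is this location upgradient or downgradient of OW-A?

downgradient

With h = a·x + b·y + c and OW-A as origin, the differences give:
  45·a + (-160)·b = +2.26
  220·a + 45·b = +0.19
Eliminate b (×45 and ×(-160), subtract): 37225·a = 132.100 → a = ∂h/∂x = +0.003549
Back-substitute: b = ∂h/∂y = -0.01313.
Head at (-65, 285) = 66.33 + (+0.003549)·(-90) + (-0.01313)·(115) = 64.50 m.
That is lower than the 66.33 m at OW-A, so the point is downgradient.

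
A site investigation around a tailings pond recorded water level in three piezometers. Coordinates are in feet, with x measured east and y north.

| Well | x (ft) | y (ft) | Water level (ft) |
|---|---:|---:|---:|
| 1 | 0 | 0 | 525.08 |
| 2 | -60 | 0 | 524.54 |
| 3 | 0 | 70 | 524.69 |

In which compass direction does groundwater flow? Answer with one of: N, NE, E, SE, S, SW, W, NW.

NW

∂h/∂x = (524.54 − 525.08) / (-60 − 0) = +0.009000
∂h/∂y = (524.69 − 525.08) / (70 − 0) = -0.005571
Flow = −∇h = (-0.009000 east, +0.005571 north), which points northwest.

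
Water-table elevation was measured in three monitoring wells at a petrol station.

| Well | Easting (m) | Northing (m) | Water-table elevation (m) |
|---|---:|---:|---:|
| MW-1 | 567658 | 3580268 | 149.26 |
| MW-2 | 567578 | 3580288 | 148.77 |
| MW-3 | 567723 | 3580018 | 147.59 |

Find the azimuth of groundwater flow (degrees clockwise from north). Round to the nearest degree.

223°

With h = a·x + b·y + c and MW-1 as origin, the differences give:
  (-80)·a + 20·b = -0.49
  65·a + (-250)·b = -1.67
Eliminate b (×(-250) and ×20, subtract): 18700·a = 155.900 → a = ∂h/∂x = +0.008337
Back-substitute: b = ∂h/∂y = +0.008848.
Flow direction (−∇h) has components (-0.008337 E, -0.008848 N).
Azimuth = atan2(E, N) = atan2(-0.008337, -0.008848) = 223.3° ≈ 223°.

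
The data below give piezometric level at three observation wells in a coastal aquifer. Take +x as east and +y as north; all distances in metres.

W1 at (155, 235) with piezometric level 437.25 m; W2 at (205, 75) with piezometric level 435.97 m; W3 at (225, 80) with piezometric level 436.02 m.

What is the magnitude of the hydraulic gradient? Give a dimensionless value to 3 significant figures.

0.00816

Taking W1 as reference: W2−W1 = (50, -160, -1.28); W3−W1 = (70, -155, -1.23).
Determinant of the coordinate differences = 50·(-155) − 70·(-160) = 3450.
∂h/∂x = [(-1.28)·(-155) − (-1.23)·(-160)] / 3450 = +0.0004638
∂h/∂y = [50·(-1.23) − 70·(-1.28)] / 3450 = +0.008145
|∇h| = √(0.0004638² + 0.008145²) = 0.008158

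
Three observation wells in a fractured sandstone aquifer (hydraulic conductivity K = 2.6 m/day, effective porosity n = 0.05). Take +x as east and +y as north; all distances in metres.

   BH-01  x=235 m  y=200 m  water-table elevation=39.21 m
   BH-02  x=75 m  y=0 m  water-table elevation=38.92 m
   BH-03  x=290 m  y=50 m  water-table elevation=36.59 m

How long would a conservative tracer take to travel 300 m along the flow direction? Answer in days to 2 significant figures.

310 days

Differences from BH-01: to BH-02 (Δx, Δy, Δh) = (-160, -200, -0.29); to BH-03 = (55, -150, -2.62).
Solve a·Δx + b·Δy = Δh: det = (-160)·(-150) − 55·(-200) = 35000.
∂h/∂x = [(-0.29)·(-150) − (-2.62)·(-200)] / 35000 = -0.01373
∂h/∂y = [(-160)·(-2.62) − 55·(-0.29)] / 35000 = +0.01243
|∇h| = √(-0.01373² + 0.01243²) = 0.01852
Seepage velocity v = K·i/n = 2.6 × 0.01852 / 0.05 = 0.963 m/day.
t = 300 / 0.963 = 311.5 days.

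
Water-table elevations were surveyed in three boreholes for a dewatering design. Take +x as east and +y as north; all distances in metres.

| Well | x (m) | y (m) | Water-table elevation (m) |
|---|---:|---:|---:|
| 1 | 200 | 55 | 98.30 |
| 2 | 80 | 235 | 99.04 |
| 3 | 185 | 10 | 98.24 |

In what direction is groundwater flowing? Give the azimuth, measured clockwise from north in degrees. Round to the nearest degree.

Taking 1 as reference: 2−1 = (-120, 180, +0.74); 3−1 = (-15, -45, -0.06).
Determinant of the coordinate differences = (-120)·(-45) − (-15)·180 = 8100.
∂h/∂x = [(+0.74)·(-45) − (-0.06)·180] / 8100 = -0.002778
∂h/∂y = [(-120)·(-0.06) − (-15)·(+0.74)] / 8100 = +0.002259
Flow direction (−∇h) has components (+0.002778 E, -0.002259 N).
Azimuth = atan2(E, N) = atan2(+0.002778, -0.002259) = 129.1° ≈ 129°.

129°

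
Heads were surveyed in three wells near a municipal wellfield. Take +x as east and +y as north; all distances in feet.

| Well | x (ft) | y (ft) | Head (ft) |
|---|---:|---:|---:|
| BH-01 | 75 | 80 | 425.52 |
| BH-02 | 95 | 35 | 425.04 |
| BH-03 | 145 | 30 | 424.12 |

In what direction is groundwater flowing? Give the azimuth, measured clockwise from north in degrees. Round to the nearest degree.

Taking BH-01 as reference: BH-02−BH-01 = (20, -45, -0.48); BH-03−BH-01 = (70, -50, -1.40).
Determinant of the coordinate differences = 20·(-50) − 70·(-45) = 2150.
∂h/∂x = [(-0.48)·(-50) − (-1.40)·(-45)] / 2150 = -0.01814
∂h/∂y = [20·(-1.40) − 70·(-0.48)] / 2150 = +0.002605
Flow direction (−∇h) has components (+0.01814 E, -0.002605 N).
Azimuth = atan2(E, N) = atan2(+0.01814, -0.002605) = 98.2° ≈ 098°.

098°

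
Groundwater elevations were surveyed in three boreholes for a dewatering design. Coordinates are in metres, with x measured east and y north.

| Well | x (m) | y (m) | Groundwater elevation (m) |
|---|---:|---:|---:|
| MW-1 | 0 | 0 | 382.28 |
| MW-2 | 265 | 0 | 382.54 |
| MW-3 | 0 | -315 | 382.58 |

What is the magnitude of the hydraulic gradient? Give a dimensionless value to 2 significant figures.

∂h/∂x = (382.54 − 382.28) / (265 − 0) = +0.0009811
∂h/∂y = (382.58 − 382.28) / (-315 − 0) = -0.0009524
|∇h| = √(0.0009811² + -0.0009524²) = 0.001367

0.0014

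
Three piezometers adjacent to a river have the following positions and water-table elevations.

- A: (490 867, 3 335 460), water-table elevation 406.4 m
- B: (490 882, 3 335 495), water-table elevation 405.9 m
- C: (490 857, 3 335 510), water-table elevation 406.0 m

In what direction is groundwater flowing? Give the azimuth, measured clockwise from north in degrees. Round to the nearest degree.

045°

Taking A as reference: B−A = (15, 35, -0.5); C−A = (-10, 50, -0.4).
Solve a·Δx + b·Δy = Δh: det = 15·50 − (-10)·35 = 1100.
∂h/∂x = [(-0.5)·50 − (-0.4)·35] / 1100 = -0.01000
∂h/∂y = [15·(-0.4) − (-10)·(-0.5)] / 1100 = -0.010000
Flow direction (−∇h) has components (+0.01000 E, +0.010000 N).
Azimuth = atan2(E, N) = atan2(+0.01000, +0.010000) = 45.0° ≈ 045°.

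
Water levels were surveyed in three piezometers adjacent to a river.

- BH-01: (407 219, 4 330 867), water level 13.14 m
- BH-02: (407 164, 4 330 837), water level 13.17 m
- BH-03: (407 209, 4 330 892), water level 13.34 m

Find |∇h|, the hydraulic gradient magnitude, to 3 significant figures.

Differences from BH-01: to BH-02 (Δx, Δy, Δh) = (-55, -30, +0.03); to BH-03 = (-10, 25, +0.20).
Solve a·Δx + b·Δy = Δh: det = (-55)·25 − (-10)·(-30) = -1675.
∂h/∂x = [(+0.03)·25 − (+0.20)·(-30)] / -1675 = -0.004030
∂h/∂y = [(-55)·(+0.20) − (-10)·(+0.03)] / -1675 = +0.006388
|∇h| = √(-0.004030² + 0.006388²) = 0.007553

0.00755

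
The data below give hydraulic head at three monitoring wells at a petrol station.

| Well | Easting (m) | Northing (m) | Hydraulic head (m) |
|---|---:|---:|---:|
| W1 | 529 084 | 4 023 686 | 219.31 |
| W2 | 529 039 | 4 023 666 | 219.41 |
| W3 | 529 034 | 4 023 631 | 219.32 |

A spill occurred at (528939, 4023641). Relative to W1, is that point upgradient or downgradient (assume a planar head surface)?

Differences from W1: to W2 (Δx, Δy, Δh) = (-45, -20, +0.10); to W3 = (-50, -55, +0.01).
Determinant of the coordinate differences = (-45)·(-55) − (-50)·(-20) = 1475.
∂h/∂x = [(+0.10)·(-55) − (+0.01)·(-20)] / 1475 = -0.003593
∂h/∂y = [(-45)·(+0.01) − (-50)·(+0.10)] / 1475 = +0.003085
Head at (528939, 4023641) = 219.31 + (-0.003593)·(-145) + (+0.003085)·(-45) = 219.69 m.
That is higher than the 219.31 m at W1, so the point is upgradient.

upgradient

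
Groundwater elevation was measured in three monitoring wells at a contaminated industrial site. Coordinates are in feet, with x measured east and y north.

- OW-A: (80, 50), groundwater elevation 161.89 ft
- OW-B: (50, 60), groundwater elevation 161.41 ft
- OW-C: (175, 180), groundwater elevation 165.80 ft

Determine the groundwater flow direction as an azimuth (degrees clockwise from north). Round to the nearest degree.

Differences from OW-A: to OW-B (Δx, Δy, Δh) = (-30, 10, -0.48); to OW-C = (95, 130, +3.91).
Determinant of the coordinate differences = (-30)·130 − 95·10 = -4850.
∂h/∂x = [(-0.48)·130 − (+3.91)·10] / -4850 = +0.02093
∂h/∂y = [(-30)·(+3.91) − 95·(-0.48)] / -4850 = +0.01478
Flow direction (−∇h) has components (-0.02093 E, -0.01478 N).
Azimuth = atan2(E, N) = atan2(-0.02093, -0.01478) = 234.8° ≈ 235°.

235°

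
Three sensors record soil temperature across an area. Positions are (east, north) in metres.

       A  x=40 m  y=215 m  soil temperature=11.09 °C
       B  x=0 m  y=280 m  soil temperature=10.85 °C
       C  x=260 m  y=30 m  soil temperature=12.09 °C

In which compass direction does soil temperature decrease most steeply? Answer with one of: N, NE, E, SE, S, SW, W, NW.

NW

Differences from A: to B (Δx, Δy, Δh) = (-40, 65, -0.24); to C = (220, -185, +1.00).
Determinant of the coordinate differences = (-40)·(-185) − 220·65 = -6900.
∂T/∂x = [(-0.24)·(-185) − (+1.00)·65] / -6900 = +0.002986
∂T/∂y = [(-40)·(+1.00) − 220·(-0.24)] / -6900 = -0.001855
Steepest decrease is along −∇f = (-0.002986 E, +0.001855 N) → northwest.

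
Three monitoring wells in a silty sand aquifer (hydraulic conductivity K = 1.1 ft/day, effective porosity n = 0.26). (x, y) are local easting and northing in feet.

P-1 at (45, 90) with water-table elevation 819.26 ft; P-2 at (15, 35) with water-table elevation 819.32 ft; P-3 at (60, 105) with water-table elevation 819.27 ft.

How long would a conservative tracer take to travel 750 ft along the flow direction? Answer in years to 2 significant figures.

Differences from P-1: to P-2 (Δx, Δy, Δh) = (-30, -55, +0.06); to P-3 = (15, 15, +0.01).
Determinant of the coordinate differences = (-30)·15 − 15·(-55) = 375.
∂h/∂x = [(+0.06)·15 − (+0.01)·(-55)] / 375 = +0.003867
∂h/∂y = [(-30)·(+0.01) − 15·(+0.06)] / 375 = -0.003200
|∇h| = √(0.003867² + -0.003200²) = 0.005019
Seepage velocity v = K·i/n = 1.1 × 0.005019 / 0.26 = 0.02123 ft/day.
t = 750 / 0.02123 = 3.533e+04 days = 96.7 years.

97 years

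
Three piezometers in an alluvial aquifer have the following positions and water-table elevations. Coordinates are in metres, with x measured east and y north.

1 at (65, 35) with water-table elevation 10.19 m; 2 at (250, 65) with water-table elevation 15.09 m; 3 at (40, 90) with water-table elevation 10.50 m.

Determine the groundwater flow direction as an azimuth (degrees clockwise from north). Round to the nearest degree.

Taking 1 as reference: 2−1 = (185, 30, +4.90); 3−1 = (-25, 55, +0.31).
Determinant of the coordinate differences = 185·55 − (-25)·30 = 10925.
∂h/∂x = [(+4.90)·55 − (+0.31)·30] / 10925 = +0.02382
∂h/∂y = [185·(+0.31) − (-25)·(+4.90)] / 10925 = +0.01646
Flow direction (−∇h) has components (-0.02382 E, -0.01646 N).
Azimuth = atan2(E, N) = atan2(-0.02382, -0.01646) = 235.3° ≈ 235°.

235°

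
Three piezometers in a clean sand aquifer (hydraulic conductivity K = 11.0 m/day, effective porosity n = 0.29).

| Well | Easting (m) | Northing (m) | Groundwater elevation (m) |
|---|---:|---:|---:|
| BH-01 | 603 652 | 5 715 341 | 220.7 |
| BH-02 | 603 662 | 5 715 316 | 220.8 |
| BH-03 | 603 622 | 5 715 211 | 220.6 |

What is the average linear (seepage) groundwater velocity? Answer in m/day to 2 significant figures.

With h = a·x + b·y + c and BH-01 as origin, the differences give:
  10·a + (-25)·b = +0.1
  (-30)·a + (-130)·b = -0.1
Eliminate b (×(-130) and ×(-25), subtract): -2050·a = -15.50 → a = ∂h/∂x = +0.007561
Back-substitute: b = ∂h/∂y = -0.0009756.
|∇h| = √(0.007561² + -0.0009756²) = 0.007624
Seepage velocity v = K·i/n = 11.0 × 0.007624 / 0.29 = 0.2892 m/day.

0.29 m/day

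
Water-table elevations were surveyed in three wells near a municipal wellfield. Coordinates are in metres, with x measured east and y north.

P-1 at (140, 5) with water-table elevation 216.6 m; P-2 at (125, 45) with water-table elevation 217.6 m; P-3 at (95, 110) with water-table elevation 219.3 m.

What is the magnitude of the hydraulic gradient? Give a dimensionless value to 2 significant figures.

Differences from P-1: to P-2 (Δx, Δy, Δh) = (-15, 40, +1.0); to P-3 = (-45, 105, +2.7).
Solve a·Δx + b·Δy = Δh: det = (-15)·105 − (-45)·40 = 225.
∂h/∂x = [(+1.0)·105 − (+2.7)·40] / 225 = -0.01333
∂h/∂y = [(-15)·(+2.7) − (-45)·(+1.0)] / 225 = +0.02000
|∇h| = √(-0.01333² + 0.02000²) = 0.02404

0.024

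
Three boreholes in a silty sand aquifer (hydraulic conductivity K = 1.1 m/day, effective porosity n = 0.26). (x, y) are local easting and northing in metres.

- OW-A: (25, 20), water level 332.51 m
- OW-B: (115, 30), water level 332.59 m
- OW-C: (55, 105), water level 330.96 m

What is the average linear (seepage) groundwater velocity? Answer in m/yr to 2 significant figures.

Differences from OW-A: to OW-B (Δx, Δy, Δh) = (90, 10, +0.08); to OW-C = (30, 85, -1.55).
Solve a·Δx + b·Δy = Δh: det = 90·85 − 30·10 = 7350.
∂h/∂x = [(+0.08)·85 − (-1.55)·10] / 7350 = +0.003034
∂h/∂y = [90·(-1.55) − 30·(+0.08)] / 7350 = -0.01931
|∇h| = √(0.003034² + -0.01931²) = 0.01955
Seepage velocity v = K·i/n = 1.1 × 0.01955 / 0.26 = 0.08271 m/day = 30.21 m/yr.

30 m/yr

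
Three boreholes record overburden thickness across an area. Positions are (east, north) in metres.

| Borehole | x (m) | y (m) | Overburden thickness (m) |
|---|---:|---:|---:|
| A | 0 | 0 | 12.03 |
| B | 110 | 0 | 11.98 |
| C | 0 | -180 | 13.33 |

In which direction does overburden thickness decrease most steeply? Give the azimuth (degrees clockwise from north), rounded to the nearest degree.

004°

∂d/∂x = (11.98 − 12.03) / (110 − 0) = -0.0004545
∂d/∂y = (13.33 − 12.03) / (-180 − 0) = -0.007222
Steepest decrease is along −∇f: components (+0.0004545 E, +0.007222 N).
Azimuth = atan2(+0.0004545, +0.007222) = 3.6° ≈ 004°.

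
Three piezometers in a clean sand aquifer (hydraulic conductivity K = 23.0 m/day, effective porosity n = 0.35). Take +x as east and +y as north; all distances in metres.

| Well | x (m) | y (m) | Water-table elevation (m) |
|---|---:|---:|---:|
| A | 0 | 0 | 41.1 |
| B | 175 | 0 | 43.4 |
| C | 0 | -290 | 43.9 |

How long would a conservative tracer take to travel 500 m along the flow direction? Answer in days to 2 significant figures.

∂h/∂x = (43.4 − 41.1) / (175 − 0) = +0.01314
∂h/∂y = (43.9 − 41.1) / (-290 − 0) = -0.009655
|∇h| = √(0.01314² + -0.009655²) = 0.01631
Seepage velocity v = K·i/n = 23.0 × 0.01631 / 0.35 = 1.072 m/day.
t = 500 / 1.072 = 466.4 days.

470 days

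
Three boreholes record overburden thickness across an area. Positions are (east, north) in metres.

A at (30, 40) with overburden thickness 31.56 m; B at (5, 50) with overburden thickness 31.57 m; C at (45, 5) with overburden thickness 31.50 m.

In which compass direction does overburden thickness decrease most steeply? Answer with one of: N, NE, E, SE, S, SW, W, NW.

S

With d = a·x + b·y + c and A as origin, the differences give:
  (-25)·a + 10·b = +0.01
  15·a + (-35)·b = -0.06
Eliminate b (×(-35) and ×10, subtract): 725·a = 0.250 → a = ∂d/∂x = +0.0003448
Back-substitute: b = ∂d/∂y = +0.001862.
Steepest decrease is along −∇f = (-0.0003448 E, -0.001862 N) → south.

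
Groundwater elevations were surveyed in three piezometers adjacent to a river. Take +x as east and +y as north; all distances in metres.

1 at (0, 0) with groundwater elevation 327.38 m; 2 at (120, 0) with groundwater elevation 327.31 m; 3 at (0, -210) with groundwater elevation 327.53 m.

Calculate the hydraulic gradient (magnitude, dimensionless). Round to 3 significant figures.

0.000922

∂h/∂x = (327.31 − 327.38) / (120 − 0) = -0.0005833
∂h/∂y = (327.53 − 327.38) / (-210 − 0) = -0.0007143
|∇h| = √(-0.0005833² + -0.0007143²) = 0.0009222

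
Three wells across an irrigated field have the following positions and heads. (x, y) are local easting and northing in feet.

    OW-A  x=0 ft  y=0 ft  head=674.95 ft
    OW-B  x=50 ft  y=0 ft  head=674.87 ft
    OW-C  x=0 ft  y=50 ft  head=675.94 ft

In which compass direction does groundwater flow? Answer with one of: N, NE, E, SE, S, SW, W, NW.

∂h/∂x = (674.87 − 674.95) / (50 − 0) = -0.001600
∂h/∂y = (675.94 − 674.95) / (50 − 0) = +0.01980
Flow = −∇h = (+0.001600 east, -0.01980 north), which points south.

S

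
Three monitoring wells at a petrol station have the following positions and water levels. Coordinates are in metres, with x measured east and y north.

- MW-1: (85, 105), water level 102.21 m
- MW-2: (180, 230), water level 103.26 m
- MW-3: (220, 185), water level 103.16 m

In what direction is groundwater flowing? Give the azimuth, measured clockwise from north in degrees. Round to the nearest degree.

214°

Differences from MW-1: to MW-2 (Δx, Δy, Δh) = (95, 125, +1.05); to MW-3 = (135, 80, +0.95).
Solve a·Δx + b·Δy = Δh: det = 95·80 − 135·125 = -9275.
∂h/∂x = [(+1.05)·80 − (+0.95)·125] / -9275 = +0.003747
∂h/∂y = [95·(+0.95) − 135·(+1.05)] / -9275 = +0.005553
Flow direction (−∇h) has components (-0.003747 E, -0.005553 N).
Azimuth = atan2(E, N) = atan2(-0.003747, -0.005553) = 214.0° ≈ 214°.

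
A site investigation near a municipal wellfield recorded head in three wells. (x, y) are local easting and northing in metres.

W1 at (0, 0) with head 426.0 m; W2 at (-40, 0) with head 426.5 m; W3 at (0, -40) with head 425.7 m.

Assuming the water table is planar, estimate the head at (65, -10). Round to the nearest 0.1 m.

425.1 m

∂h/∂x = (426.5 − 426.0) / (-40 − 0) = -0.01250
∂h/∂y = (425.7 − 426.0) / (-40 − 0) = +0.007500
h(65, -10) = 426.0 + (-0.01250)·(65) + (+0.007500)·(-10) = 426.0 -0.812 -0.075 = 425.113 m.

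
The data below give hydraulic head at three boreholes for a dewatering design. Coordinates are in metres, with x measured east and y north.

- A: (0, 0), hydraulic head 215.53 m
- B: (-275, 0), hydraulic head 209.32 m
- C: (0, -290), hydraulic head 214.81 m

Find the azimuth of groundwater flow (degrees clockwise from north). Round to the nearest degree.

∂h/∂x = (209.32 − 215.53) / (-275 − 0) = +0.02258
∂h/∂y = (214.81 − 215.53) / (-290 − 0) = +0.002483
Flow direction (−∇h) has components (-0.02258 E, -0.002483 N).
Azimuth = atan2(E, N) = atan2(-0.02258, -0.002483) = 263.7° ≈ 264°.

264°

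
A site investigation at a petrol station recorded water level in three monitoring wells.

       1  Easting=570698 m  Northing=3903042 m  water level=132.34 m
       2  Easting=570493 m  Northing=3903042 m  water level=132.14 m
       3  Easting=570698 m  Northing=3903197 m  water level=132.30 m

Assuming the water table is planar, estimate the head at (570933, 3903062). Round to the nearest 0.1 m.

∂h/∂x = (132.14 − 132.34) / (570493 − 570698) = +0.0009756
∂h/∂y = (132.30 − 132.34) / (3903197 − 3903042) = -0.0002581
h(570933, 3903062) = 132.34 + (+0.0009756)·(235) + (-0.0002581)·(20) = 132.34 +0.229 -0.005 = 132.564 m.

132.6 m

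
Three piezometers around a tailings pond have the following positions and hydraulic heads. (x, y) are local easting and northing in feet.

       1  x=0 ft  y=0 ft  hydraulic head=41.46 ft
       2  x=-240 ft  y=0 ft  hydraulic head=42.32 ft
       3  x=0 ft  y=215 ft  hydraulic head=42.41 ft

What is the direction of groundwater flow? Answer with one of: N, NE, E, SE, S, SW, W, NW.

SE

∂h/∂x = (42.32 − 41.46) / (-240 − 0) = -0.003583
∂h/∂y = (42.41 − 41.46) / (215 − 0) = +0.004419
Flow = −∇h = (+0.003583 east, -0.004419 north), which points southeast.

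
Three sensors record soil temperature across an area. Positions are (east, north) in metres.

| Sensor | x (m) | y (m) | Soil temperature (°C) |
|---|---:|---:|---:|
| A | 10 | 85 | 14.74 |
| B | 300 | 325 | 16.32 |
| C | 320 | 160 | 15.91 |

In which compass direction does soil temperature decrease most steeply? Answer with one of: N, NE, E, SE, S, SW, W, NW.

Differences from A: to B (Δx, Δy, Δh) = (290, 240, +1.58); to C = (310, 75, +1.17).
Solve a·Δx + b·Δy = ΔT: det = 290·75 − 310·240 = -52650.
∂T/∂x = [(+1.58)·75 − (+1.17)·240] / -52650 = +0.003083
∂T/∂y = [290·(+1.17) − 310·(+1.58)] / -52650 = +0.002858
Steepest decrease is along −∇f = (-0.003083 E, -0.002858 N) → southwest.

SW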